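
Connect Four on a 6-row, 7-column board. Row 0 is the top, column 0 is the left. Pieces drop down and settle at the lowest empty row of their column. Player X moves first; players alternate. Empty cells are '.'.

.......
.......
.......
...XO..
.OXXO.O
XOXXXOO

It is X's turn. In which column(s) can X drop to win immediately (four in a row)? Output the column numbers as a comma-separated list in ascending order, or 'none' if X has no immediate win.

Answer: 3

Derivation:
col 0: drop X → no win
col 1: drop X → no win
col 2: drop X → no win
col 3: drop X → WIN!
col 4: drop X → no win
col 5: drop X → no win
col 6: drop X → no win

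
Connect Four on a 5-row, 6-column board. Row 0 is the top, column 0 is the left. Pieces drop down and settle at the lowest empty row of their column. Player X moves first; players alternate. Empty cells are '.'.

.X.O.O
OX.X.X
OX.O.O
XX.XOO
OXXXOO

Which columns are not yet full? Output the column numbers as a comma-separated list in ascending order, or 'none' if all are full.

col 0: top cell = '.' → open
col 1: top cell = 'X' → FULL
col 2: top cell = '.' → open
col 3: top cell = 'O' → FULL
col 4: top cell = '.' → open
col 5: top cell = 'O' → FULL

Answer: 0,2,4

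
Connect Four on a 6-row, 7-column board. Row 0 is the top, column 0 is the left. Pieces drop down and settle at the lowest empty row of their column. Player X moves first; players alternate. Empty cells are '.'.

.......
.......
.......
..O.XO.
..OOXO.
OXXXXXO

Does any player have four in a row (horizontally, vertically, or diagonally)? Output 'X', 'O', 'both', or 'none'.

X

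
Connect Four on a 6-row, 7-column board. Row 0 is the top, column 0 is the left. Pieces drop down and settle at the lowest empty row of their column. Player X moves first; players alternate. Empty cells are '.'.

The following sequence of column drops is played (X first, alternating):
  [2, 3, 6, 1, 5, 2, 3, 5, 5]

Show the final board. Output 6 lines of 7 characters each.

Answer: .......
.......
.......
.....X.
..OX.O.
.OXO.XX

Derivation:
Move 1: X drops in col 2, lands at row 5
Move 2: O drops in col 3, lands at row 5
Move 3: X drops in col 6, lands at row 5
Move 4: O drops in col 1, lands at row 5
Move 5: X drops in col 5, lands at row 5
Move 6: O drops in col 2, lands at row 4
Move 7: X drops in col 3, lands at row 4
Move 8: O drops in col 5, lands at row 4
Move 9: X drops in col 5, lands at row 3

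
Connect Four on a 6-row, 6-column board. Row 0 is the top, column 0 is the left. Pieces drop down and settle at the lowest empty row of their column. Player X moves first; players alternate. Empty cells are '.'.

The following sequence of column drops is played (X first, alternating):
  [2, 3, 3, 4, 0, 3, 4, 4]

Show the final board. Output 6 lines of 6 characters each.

Answer: ......
......
......
...OO.
...XX.
X.XOO.

Derivation:
Move 1: X drops in col 2, lands at row 5
Move 2: O drops in col 3, lands at row 5
Move 3: X drops in col 3, lands at row 4
Move 4: O drops in col 4, lands at row 5
Move 5: X drops in col 0, lands at row 5
Move 6: O drops in col 3, lands at row 3
Move 7: X drops in col 4, lands at row 4
Move 8: O drops in col 4, lands at row 3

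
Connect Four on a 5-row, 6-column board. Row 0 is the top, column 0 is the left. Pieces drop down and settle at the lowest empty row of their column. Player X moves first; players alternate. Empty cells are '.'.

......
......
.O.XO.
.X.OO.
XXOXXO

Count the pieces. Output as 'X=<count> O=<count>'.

X=6 O=6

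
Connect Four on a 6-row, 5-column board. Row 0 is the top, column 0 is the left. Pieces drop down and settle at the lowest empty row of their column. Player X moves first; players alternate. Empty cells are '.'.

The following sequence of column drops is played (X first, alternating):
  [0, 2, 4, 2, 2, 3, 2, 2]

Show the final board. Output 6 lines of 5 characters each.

Move 1: X drops in col 0, lands at row 5
Move 2: O drops in col 2, lands at row 5
Move 3: X drops in col 4, lands at row 5
Move 4: O drops in col 2, lands at row 4
Move 5: X drops in col 2, lands at row 3
Move 6: O drops in col 3, lands at row 5
Move 7: X drops in col 2, lands at row 2
Move 8: O drops in col 2, lands at row 1

Answer: .....
..O..
..X..
..X..
..O..
X.OOX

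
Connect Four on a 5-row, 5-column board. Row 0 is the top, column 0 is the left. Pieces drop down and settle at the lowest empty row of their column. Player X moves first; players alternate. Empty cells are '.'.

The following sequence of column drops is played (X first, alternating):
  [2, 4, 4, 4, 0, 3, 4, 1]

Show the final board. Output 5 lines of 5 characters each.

Answer: .....
....X
....O
....X
XOXOO

Derivation:
Move 1: X drops in col 2, lands at row 4
Move 2: O drops in col 4, lands at row 4
Move 3: X drops in col 4, lands at row 3
Move 4: O drops in col 4, lands at row 2
Move 5: X drops in col 0, lands at row 4
Move 6: O drops in col 3, lands at row 4
Move 7: X drops in col 4, lands at row 1
Move 8: O drops in col 1, lands at row 4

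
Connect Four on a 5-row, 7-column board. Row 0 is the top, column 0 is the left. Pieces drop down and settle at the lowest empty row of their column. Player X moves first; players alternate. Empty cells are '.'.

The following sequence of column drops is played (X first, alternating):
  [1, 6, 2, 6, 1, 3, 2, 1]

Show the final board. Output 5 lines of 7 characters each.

Move 1: X drops in col 1, lands at row 4
Move 2: O drops in col 6, lands at row 4
Move 3: X drops in col 2, lands at row 4
Move 4: O drops in col 6, lands at row 3
Move 5: X drops in col 1, lands at row 3
Move 6: O drops in col 3, lands at row 4
Move 7: X drops in col 2, lands at row 3
Move 8: O drops in col 1, lands at row 2

Answer: .......
.......
.O.....
.XX...O
.XXO..O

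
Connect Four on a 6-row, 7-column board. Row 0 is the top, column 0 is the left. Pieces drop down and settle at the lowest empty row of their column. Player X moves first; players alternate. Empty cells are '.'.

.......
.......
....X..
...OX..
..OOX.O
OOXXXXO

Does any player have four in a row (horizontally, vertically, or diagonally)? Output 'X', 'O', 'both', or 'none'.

X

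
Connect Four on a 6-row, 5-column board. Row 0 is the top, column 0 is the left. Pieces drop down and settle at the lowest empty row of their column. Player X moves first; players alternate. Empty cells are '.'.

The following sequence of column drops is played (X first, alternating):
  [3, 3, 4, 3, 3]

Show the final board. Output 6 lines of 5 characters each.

Answer: .....
.....
...X.
...O.
...O.
...XX

Derivation:
Move 1: X drops in col 3, lands at row 5
Move 2: O drops in col 3, lands at row 4
Move 3: X drops in col 4, lands at row 5
Move 4: O drops in col 3, lands at row 3
Move 5: X drops in col 3, lands at row 2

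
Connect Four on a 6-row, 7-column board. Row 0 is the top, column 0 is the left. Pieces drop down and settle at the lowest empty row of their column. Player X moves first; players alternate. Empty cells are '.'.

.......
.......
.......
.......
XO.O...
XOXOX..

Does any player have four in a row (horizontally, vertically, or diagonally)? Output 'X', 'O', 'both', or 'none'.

none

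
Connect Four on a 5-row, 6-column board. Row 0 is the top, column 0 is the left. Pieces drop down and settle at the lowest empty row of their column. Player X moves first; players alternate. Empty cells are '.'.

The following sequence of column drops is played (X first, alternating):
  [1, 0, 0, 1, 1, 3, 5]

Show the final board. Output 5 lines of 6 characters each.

Move 1: X drops in col 1, lands at row 4
Move 2: O drops in col 0, lands at row 4
Move 3: X drops in col 0, lands at row 3
Move 4: O drops in col 1, lands at row 3
Move 5: X drops in col 1, lands at row 2
Move 6: O drops in col 3, lands at row 4
Move 7: X drops in col 5, lands at row 4

Answer: ......
......
.X....
XO....
OX.O.X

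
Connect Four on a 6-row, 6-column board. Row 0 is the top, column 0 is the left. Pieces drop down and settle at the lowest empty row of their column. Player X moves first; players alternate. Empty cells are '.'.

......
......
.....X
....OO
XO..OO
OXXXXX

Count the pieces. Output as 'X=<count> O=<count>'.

X=7 O=6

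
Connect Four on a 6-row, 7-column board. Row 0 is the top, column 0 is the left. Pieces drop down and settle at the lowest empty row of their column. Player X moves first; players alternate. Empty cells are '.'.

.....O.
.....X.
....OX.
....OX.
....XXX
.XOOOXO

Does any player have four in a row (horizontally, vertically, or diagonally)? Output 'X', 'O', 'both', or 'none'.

X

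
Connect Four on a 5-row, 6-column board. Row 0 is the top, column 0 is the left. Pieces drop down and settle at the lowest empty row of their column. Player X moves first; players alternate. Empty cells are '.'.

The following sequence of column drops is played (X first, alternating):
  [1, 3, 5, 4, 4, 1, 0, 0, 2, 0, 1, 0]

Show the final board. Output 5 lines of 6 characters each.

Move 1: X drops in col 1, lands at row 4
Move 2: O drops in col 3, lands at row 4
Move 3: X drops in col 5, lands at row 4
Move 4: O drops in col 4, lands at row 4
Move 5: X drops in col 4, lands at row 3
Move 6: O drops in col 1, lands at row 3
Move 7: X drops in col 0, lands at row 4
Move 8: O drops in col 0, lands at row 3
Move 9: X drops in col 2, lands at row 4
Move 10: O drops in col 0, lands at row 2
Move 11: X drops in col 1, lands at row 2
Move 12: O drops in col 0, lands at row 1

Answer: ......
O.....
OX....
OO..X.
XXXOOX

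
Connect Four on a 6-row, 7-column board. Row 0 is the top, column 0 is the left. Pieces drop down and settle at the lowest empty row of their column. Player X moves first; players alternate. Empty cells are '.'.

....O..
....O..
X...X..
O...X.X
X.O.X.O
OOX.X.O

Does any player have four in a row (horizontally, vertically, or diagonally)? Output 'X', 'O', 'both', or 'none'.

X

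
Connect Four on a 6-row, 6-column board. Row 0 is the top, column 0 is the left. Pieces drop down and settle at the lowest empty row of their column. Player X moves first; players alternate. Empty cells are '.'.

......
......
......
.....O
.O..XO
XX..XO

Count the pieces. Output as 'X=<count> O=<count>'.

X=4 O=4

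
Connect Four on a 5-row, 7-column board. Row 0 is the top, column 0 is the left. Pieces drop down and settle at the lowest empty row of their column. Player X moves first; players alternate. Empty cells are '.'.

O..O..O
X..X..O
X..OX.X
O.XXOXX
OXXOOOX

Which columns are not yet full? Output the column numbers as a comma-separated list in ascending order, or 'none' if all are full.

col 0: top cell = 'O' → FULL
col 1: top cell = '.' → open
col 2: top cell = '.' → open
col 3: top cell = 'O' → FULL
col 4: top cell = '.' → open
col 5: top cell = '.' → open
col 6: top cell = 'O' → FULL

Answer: 1,2,4,5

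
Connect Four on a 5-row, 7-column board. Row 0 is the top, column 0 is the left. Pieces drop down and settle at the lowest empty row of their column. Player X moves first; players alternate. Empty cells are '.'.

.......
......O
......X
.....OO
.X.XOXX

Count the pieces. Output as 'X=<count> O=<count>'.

X=5 O=4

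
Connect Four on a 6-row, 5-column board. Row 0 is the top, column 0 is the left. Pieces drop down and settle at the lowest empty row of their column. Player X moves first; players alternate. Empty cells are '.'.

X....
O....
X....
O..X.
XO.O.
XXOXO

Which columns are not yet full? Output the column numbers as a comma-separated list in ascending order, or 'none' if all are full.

Answer: 1,2,3,4

Derivation:
col 0: top cell = 'X' → FULL
col 1: top cell = '.' → open
col 2: top cell = '.' → open
col 3: top cell = '.' → open
col 4: top cell = '.' → open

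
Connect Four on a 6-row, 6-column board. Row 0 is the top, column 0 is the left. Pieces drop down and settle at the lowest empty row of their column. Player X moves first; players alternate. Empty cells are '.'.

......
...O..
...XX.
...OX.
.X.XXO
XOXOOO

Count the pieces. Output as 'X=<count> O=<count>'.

X=8 O=7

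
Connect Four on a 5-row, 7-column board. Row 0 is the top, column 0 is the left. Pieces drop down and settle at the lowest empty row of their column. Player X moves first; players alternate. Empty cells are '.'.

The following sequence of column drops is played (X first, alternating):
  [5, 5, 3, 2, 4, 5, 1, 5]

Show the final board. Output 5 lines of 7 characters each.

Answer: .......
.....O.
.....O.
.....O.
.XOXXX.

Derivation:
Move 1: X drops in col 5, lands at row 4
Move 2: O drops in col 5, lands at row 3
Move 3: X drops in col 3, lands at row 4
Move 4: O drops in col 2, lands at row 4
Move 5: X drops in col 4, lands at row 4
Move 6: O drops in col 5, lands at row 2
Move 7: X drops in col 1, lands at row 4
Move 8: O drops in col 5, lands at row 1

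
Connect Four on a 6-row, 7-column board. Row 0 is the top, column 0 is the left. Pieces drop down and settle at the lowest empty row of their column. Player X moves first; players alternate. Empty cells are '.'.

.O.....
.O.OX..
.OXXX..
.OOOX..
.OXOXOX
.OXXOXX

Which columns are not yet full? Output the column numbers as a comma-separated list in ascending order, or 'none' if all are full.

Answer: 0,2,3,4,5,6

Derivation:
col 0: top cell = '.' → open
col 1: top cell = 'O' → FULL
col 2: top cell = '.' → open
col 3: top cell = '.' → open
col 4: top cell = '.' → open
col 5: top cell = '.' → open
col 6: top cell = '.' → open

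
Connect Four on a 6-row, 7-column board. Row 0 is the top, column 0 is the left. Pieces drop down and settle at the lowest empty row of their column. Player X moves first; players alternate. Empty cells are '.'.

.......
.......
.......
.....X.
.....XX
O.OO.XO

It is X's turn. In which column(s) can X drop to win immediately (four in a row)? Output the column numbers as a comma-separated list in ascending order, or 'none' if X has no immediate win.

Answer: 5

Derivation:
col 0: drop X → no win
col 1: drop X → no win
col 2: drop X → no win
col 3: drop X → no win
col 4: drop X → no win
col 5: drop X → WIN!
col 6: drop X → no win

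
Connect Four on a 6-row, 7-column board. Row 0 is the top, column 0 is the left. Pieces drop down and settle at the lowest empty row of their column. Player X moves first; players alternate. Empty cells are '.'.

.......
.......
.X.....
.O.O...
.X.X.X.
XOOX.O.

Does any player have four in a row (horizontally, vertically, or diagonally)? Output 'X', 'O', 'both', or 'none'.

none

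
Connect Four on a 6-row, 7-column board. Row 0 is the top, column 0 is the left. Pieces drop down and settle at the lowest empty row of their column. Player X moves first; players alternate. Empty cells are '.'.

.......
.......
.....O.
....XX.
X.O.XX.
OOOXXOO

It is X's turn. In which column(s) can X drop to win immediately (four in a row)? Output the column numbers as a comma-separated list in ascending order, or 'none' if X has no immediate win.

Answer: 4

Derivation:
col 0: drop X → no win
col 1: drop X → no win
col 2: drop X → no win
col 3: drop X → no win
col 4: drop X → WIN!
col 5: drop X → no win
col 6: drop X → no win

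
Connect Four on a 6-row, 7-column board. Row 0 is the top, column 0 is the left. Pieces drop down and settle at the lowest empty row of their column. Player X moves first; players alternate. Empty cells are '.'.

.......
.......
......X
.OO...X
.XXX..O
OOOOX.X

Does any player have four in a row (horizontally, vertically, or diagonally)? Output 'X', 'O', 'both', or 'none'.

O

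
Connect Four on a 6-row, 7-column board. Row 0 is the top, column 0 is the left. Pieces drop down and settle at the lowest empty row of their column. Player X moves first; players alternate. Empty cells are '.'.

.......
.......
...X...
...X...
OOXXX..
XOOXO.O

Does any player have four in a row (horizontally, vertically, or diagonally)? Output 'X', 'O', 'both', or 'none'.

X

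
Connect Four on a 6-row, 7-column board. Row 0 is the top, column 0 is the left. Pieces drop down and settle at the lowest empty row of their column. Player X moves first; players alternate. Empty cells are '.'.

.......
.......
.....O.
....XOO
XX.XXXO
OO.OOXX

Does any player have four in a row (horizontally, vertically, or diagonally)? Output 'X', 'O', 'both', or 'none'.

none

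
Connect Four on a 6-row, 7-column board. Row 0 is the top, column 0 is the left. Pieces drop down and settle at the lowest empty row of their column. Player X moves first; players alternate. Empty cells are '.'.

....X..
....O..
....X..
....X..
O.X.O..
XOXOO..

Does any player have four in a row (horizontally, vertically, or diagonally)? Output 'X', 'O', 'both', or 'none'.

none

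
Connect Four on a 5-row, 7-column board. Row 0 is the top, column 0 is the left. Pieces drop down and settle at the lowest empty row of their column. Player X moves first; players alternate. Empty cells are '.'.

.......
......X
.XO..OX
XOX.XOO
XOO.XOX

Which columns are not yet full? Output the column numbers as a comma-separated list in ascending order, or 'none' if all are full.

Answer: 0,1,2,3,4,5,6

Derivation:
col 0: top cell = '.' → open
col 1: top cell = '.' → open
col 2: top cell = '.' → open
col 3: top cell = '.' → open
col 4: top cell = '.' → open
col 5: top cell = '.' → open
col 6: top cell = '.' → open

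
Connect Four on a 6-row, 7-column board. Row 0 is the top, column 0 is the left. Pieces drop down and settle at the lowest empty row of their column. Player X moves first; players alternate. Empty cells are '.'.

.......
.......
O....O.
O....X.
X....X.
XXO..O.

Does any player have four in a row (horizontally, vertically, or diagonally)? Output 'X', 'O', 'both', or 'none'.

none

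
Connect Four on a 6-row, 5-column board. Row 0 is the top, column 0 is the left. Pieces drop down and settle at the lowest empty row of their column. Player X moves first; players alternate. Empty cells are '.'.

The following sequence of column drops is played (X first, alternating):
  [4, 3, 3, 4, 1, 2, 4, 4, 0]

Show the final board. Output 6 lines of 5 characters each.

Answer: .....
.....
....O
....X
...XO
XXOOX

Derivation:
Move 1: X drops in col 4, lands at row 5
Move 2: O drops in col 3, lands at row 5
Move 3: X drops in col 3, lands at row 4
Move 4: O drops in col 4, lands at row 4
Move 5: X drops in col 1, lands at row 5
Move 6: O drops in col 2, lands at row 5
Move 7: X drops in col 4, lands at row 3
Move 8: O drops in col 4, lands at row 2
Move 9: X drops in col 0, lands at row 5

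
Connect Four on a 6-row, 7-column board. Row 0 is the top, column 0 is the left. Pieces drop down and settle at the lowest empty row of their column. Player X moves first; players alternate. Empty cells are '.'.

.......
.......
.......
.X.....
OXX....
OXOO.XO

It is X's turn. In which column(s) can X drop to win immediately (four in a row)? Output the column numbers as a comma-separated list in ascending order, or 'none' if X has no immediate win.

Answer: 1

Derivation:
col 0: drop X → no win
col 1: drop X → WIN!
col 2: drop X → no win
col 3: drop X → no win
col 4: drop X → no win
col 5: drop X → no win
col 6: drop X → no win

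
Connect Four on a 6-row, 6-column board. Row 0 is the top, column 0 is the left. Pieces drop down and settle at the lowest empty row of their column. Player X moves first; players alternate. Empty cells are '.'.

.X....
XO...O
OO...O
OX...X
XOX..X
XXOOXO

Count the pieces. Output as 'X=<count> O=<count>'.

X=10 O=10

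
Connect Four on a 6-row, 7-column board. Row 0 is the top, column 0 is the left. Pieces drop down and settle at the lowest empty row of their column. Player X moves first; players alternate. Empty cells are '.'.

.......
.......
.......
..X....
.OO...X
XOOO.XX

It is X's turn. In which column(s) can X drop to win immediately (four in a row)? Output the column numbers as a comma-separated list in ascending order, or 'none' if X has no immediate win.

Answer: none

Derivation:
col 0: drop X → no win
col 1: drop X → no win
col 2: drop X → no win
col 3: drop X → no win
col 4: drop X → no win
col 5: drop X → no win
col 6: drop X → no win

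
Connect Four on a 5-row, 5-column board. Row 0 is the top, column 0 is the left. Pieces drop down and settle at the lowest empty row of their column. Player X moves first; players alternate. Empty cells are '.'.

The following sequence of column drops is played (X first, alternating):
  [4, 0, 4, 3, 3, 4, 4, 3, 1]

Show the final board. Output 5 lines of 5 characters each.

Move 1: X drops in col 4, lands at row 4
Move 2: O drops in col 0, lands at row 4
Move 3: X drops in col 4, lands at row 3
Move 4: O drops in col 3, lands at row 4
Move 5: X drops in col 3, lands at row 3
Move 6: O drops in col 4, lands at row 2
Move 7: X drops in col 4, lands at row 1
Move 8: O drops in col 3, lands at row 2
Move 9: X drops in col 1, lands at row 4

Answer: .....
....X
...OO
...XX
OX.OX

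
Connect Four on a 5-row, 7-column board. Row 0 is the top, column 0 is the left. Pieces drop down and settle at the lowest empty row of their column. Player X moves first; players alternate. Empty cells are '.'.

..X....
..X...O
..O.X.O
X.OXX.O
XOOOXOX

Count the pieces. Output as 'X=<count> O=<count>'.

X=9 O=9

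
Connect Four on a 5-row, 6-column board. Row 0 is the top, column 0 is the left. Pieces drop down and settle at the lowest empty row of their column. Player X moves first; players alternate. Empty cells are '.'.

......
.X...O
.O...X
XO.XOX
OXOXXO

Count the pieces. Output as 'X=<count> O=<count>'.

X=8 O=7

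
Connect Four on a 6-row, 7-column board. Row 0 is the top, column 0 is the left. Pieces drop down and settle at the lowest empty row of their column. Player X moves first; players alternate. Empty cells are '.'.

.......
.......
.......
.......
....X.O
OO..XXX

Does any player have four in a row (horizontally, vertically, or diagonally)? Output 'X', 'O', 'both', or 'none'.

none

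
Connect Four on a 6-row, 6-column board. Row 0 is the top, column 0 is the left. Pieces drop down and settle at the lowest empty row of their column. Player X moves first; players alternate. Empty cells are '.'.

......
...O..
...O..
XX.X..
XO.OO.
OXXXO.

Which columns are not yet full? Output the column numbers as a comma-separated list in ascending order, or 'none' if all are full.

Answer: 0,1,2,3,4,5

Derivation:
col 0: top cell = '.' → open
col 1: top cell = '.' → open
col 2: top cell = '.' → open
col 3: top cell = '.' → open
col 4: top cell = '.' → open
col 5: top cell = '.' → open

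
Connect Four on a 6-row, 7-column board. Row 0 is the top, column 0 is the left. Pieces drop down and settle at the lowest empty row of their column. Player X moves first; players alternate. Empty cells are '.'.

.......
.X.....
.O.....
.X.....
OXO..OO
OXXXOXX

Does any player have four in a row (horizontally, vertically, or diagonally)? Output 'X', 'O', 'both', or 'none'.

none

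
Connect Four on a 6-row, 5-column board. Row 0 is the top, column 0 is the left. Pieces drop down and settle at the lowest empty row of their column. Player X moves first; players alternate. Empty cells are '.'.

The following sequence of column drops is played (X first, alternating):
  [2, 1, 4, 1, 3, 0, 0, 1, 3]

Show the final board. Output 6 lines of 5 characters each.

Answer: .....
.....
.....
.O...
XO.X.
OOXXX

Derivation:
Move 1: X drops in col 2, lands at row 5
Move 2: O drops in col 1, lands at row 5
Move 3: X drops in col 4, lands at row 5
Move 4: O drops in col 1, lands at row 4
Move 5: X drops in col 3, lands at row 5
Move 6: O drops in col 0, lands at row 5
Move 7: X drops in col 0, lands at row 4
Move 8: O drops in col 1, lands at row 3
Move 9: X drops in col 3, lands at row 4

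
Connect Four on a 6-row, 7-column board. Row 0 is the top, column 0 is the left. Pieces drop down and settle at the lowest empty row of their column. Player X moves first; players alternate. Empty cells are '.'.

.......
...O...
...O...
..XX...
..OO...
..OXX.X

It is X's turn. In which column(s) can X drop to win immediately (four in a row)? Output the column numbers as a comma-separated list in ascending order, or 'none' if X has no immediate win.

Answer: 5

Derivation:
col 0: drop X → no win
col 1: drop X → no win
col 2: drop X → no win
col 3: drop X → no win
col 4: drop X → no win
col 5: drop X → WIN!
col 6: drop X → no win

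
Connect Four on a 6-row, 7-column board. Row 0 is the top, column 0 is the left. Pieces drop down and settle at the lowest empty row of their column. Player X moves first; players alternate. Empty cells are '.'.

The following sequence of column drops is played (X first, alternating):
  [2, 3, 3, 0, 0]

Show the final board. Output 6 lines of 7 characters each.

Answer: .......
.......
.......
.......
X..X...
O.XO...

Derivation:
Move 1: X drops in col 2, lands at row 5
Move 2: O drops in col 3, lands at row 5
Move 3: X drops in col 3, lands at row 4
Move 4: O drops in col 0, lands at row 5
Move 5: X drops in col 0, lands at row 4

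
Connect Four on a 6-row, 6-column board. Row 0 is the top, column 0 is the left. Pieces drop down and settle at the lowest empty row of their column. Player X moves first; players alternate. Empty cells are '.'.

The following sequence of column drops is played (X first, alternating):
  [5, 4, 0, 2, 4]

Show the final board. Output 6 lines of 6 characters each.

Answer: ......
......
......
......
....X.
X.O.OX

Derivation:
Move 1: X drops in col 5, lands at row 5
Move 2: O drops in col 4, lands at row 5
Move 3: X drops in col 0, lands at row 5
Move 4: O drops in col 2, lands at row 5
Move 5: X drops in col 4, lands at row 4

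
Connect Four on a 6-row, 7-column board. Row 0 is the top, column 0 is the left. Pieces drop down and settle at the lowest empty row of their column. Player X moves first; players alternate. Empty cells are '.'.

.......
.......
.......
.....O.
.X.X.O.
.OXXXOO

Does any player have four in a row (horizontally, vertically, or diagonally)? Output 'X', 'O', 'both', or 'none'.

none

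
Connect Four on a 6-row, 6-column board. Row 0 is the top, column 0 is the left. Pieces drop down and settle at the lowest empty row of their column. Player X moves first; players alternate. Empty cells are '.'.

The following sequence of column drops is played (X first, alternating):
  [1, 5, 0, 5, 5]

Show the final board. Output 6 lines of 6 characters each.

Answer: ......
......
......
.....X
.....O
XX...O

Derivation:
Move 1: X drops in col 1, lands at row 5
Move 2: O drops in col 5, lands at row 5
Move 3: X drops in col 0, lands at row 5
Move 4: O drops in col 5, lands at row 4
Move 5: X drops in col 5, lands at row 3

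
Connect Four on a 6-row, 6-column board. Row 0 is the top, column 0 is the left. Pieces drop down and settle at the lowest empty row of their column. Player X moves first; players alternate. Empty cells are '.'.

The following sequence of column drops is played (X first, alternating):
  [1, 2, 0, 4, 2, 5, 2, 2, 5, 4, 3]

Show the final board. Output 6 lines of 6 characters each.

Move 1: X drops in col 1, lands at row 5
Move 2: O drops in col 2, lands at row 5
Move 3: X drops in col 0, lands at row 5
Move 4: O drops in col 4, lands at row 5
Move 5: X drops in col 2, lands at row 4
Move 6: O drops in col 5, lands at row 5
Move 7: X drops in col 2, lands at row 3
Move 8: O drops in col 2, lands at row 2
Move 9: X drops in col 5, lands at row 4
Move 10: O drops in col 4, lands at row 4
Move 11: X drops in col 3, lands at row 5

Answer: ......
......
..O...
..X...
..X.OX
XXOXOO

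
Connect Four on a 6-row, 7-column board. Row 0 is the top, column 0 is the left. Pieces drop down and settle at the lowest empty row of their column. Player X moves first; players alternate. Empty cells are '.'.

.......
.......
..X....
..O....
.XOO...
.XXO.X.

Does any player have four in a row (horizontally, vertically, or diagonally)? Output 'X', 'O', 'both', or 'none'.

none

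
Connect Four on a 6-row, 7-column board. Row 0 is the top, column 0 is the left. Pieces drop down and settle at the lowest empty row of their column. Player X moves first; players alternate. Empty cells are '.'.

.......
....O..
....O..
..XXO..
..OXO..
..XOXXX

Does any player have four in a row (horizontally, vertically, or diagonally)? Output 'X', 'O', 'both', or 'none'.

O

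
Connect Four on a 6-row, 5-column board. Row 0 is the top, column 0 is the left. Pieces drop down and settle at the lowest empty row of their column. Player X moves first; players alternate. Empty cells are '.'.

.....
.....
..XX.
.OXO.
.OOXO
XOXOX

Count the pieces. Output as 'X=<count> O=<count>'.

X=7 O=7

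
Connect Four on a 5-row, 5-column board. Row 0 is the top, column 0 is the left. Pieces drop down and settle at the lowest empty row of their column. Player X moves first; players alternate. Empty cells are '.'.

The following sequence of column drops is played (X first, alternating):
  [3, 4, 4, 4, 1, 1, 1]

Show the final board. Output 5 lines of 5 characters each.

Move 1: X drops in col 3, lands at row 4
Move 2: O drops in col 4, lands at row 4
Move 3: X drops in col 4, lands at row 3
Move 4: O drops in col 4, lands at row 2
Move 5: X drops in col 1, lands at row 4
Move 6: O drops in col 1, lands at row 3
Move 7: X drops in col 1, lands at row 2

Answer: .....
.....
.X..O
.O..X
.X.XO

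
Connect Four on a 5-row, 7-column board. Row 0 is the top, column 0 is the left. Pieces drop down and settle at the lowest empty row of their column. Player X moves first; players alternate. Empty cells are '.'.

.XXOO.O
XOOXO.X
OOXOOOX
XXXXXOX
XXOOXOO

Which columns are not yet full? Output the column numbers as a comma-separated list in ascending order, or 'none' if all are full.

Answer: 0,5

Derivation:
col 0: top cell = '.' → open
col 1: top cell = 'X' → FULL
col 2: top cell = 'X' → FULL
col 3: top cell = 'O' → FULL
col 4: top cell = 'O' → FULL
col 5: top cell = '.' → open
col 6: top cell = 'O' → FULL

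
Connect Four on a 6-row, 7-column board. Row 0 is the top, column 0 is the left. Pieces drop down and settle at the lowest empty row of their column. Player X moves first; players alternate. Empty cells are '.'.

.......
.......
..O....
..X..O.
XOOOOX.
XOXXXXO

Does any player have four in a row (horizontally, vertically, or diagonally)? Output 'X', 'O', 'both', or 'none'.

both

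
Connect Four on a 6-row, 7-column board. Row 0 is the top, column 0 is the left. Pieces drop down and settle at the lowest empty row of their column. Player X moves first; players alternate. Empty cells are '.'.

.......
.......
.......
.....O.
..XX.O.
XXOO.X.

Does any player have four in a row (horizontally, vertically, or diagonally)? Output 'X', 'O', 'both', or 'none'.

none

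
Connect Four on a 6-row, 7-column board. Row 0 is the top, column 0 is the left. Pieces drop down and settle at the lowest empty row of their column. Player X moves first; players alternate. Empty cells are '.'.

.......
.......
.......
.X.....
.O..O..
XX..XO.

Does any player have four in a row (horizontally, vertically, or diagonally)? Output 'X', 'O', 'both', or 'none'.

none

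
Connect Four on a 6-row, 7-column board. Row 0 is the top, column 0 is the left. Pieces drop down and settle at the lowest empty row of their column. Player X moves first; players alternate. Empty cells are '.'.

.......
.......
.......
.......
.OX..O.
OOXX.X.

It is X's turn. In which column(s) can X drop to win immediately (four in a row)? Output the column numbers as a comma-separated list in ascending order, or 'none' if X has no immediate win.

Answer: 4

Derivation:
col 0: drop X → no win
col 1: drop X → no win
col 2: drop X → no win
col 3: drop X → no win
col 4: drop X → WIN!
col 5: drop X → no win
col 6: drop X → no win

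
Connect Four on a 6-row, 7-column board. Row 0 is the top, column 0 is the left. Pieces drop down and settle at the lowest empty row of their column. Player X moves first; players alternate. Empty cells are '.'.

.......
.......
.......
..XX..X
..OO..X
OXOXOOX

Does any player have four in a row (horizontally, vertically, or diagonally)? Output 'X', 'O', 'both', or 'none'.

none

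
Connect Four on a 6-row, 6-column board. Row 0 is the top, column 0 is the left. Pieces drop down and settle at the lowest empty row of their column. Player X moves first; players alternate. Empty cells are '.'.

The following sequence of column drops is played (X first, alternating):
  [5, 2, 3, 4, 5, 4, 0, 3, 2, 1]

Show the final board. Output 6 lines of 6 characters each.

Answer: ......
......
......
......
..XOOX
XOOXOX

Derivation:
Move 1: X drops in col 5, lands at row 5
Move 2: O drops in col 2, lands at row 5
Move 3: X drops in col 3, lands at row 5
Move 4: O drops in col 4, lands at row 5
Move 5: X drops in col 5, lands at row 4
Move 6: O drops in col 4, lands at row 4
Move 7: X drops in col 0, lands at row 5
Move 8: O drops in col 3, lands at row 4
Move 9: X drops in col 2, lands at row 4
Move 10: O drops in col 1, lands at row 5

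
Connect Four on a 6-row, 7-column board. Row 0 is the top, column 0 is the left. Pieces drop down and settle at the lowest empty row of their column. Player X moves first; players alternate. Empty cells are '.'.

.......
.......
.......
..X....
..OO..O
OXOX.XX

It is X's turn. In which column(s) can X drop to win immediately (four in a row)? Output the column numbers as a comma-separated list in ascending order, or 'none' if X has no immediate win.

col 0: drop X → no win
col 1: drop X → no win
col 2: drop X → no win
col 3: drop X → no win
col 4: drop X → WIN!
col 5: drop X → no win
col 6: drop X → no win

Answer: 4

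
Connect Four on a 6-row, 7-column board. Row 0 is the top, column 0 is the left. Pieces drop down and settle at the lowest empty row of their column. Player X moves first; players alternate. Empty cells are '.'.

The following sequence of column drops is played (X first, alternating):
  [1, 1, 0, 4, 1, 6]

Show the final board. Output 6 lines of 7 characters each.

Answer: .......
.......
.......
.X.....
.O.....
XX..O.O

Derivation:
Move 1: X drops in col 1, lands at row 5
Move 2: O drops in col 1, lands at row 4
Move 3: X drops in col 0, lands at row 5
Move 4: O drops in col 4, lands at row 5
Move 5: X drops in col 1, lands at row 3
Move 6: O drops in col 6, lands at row 5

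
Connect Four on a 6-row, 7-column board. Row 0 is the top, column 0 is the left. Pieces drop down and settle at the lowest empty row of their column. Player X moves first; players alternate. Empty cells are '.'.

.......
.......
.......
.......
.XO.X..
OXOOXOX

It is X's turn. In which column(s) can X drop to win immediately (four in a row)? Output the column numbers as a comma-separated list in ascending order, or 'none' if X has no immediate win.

col 0: drop X → no win
col 1: drop X → no win
col 2: drop X → no win
col 3: drop X → no win
col 4: drop X → no win
col 5: drop X → no win
col 6: drop X → no win

Answer: none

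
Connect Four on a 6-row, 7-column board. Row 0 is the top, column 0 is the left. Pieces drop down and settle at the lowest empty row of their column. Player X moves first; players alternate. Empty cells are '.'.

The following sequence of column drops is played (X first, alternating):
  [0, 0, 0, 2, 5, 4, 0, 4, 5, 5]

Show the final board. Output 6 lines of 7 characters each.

Move 1: X drops in col 0, lands at row 5
Move 2: O drops in col 0, lands at row 4
Move 3: X drops in col 0, lands at row 3
Move 4: O drops in col 2, lands at row 5
Move 5: X drops in col 5, lands at row 5
Move 6: O drops in col 4, lands at row 5
Move 7: X drops in col 0, lands at row 2
Move 8: O drops in col 4, lands at row 4
Move 9: X drops in col 5, lands at row 4
Move 10: O drops in col 5, lands at row 3

Answer: .......
.......
X......
X....O.
O...OX.
X.O.OX.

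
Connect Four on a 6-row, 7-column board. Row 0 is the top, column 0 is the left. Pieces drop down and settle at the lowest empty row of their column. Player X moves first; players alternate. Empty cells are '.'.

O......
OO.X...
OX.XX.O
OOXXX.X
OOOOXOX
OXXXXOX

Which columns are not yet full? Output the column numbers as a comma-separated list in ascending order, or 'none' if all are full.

col 0: top cell = 'O' → FULL
col 1: top cell = '.' → open
col 2: top cell = '.' → open
col 3: top cell = '.' → open
col 4: top cell = '.' → open
col 5: top cell = '.' → open
col 6: top cell = '.' → open

Answer: 1,2,3,4,5,6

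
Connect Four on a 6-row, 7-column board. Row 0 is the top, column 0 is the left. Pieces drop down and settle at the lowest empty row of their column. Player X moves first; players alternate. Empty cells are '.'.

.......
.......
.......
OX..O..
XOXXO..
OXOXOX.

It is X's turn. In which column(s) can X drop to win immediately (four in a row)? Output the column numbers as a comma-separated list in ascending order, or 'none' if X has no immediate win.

col 0: drop X → WIN!
col 1: drop X → no win
col 2: drop X → no win
col 3: drop X → no win
col 4: drop X → no win
col 5: drop X → no win
col 6: drop X → no win

Answer: 0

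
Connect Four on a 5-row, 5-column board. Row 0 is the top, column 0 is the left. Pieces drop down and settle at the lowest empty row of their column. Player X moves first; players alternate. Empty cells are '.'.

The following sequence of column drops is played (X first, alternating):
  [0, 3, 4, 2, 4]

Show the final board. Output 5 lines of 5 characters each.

Move 1: X drops in col 0, lands at row 4
Move 2: O drops in col 3, lands at row 4
Move 3: X drops in col 4, lands at row 4
Move 4: O drops in col 2, lands at row 4
Move 5: X drops in col 4, lands at row 3

Answer: .....
.....
.....
....X
X.OOX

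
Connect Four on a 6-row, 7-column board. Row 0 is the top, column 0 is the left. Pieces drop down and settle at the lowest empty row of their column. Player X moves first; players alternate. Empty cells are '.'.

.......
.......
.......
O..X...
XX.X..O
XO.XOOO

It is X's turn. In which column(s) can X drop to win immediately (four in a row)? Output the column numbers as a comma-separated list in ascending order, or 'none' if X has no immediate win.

col 0: drop X → no win
col 1: drop X → no win
col 2: drop X → no win
col 3: drop X → WIN!
col 4: drop X → no win
col 5: drop X → no win
col 6: drop X → no win

Answer: 3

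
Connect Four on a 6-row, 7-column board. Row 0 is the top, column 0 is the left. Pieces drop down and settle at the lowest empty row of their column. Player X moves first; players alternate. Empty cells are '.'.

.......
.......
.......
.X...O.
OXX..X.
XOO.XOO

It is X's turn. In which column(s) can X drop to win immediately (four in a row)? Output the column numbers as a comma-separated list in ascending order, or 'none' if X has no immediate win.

col 0: drop X → no win
col 1: drop X → no win
col 2: drop X → no win
col 3: drop X → no win
col 4: drop X → no win
col 5: drop X → no win
col 6: drop X → no win

Answer: none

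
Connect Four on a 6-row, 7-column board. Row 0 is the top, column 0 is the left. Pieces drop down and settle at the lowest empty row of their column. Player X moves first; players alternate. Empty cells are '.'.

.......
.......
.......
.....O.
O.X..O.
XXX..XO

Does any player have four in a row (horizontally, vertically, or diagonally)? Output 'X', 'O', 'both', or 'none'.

none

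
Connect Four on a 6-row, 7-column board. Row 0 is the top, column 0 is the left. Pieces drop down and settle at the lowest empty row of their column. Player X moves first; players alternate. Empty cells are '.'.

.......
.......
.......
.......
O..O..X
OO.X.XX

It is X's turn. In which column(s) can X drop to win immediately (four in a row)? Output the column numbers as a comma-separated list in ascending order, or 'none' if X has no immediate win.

Answer: 4

Derivation:
col 0: drop X → no win
col 1: drop X → no win
col 2: drop X → no win
col 3: drop X → no win
col 4: drop X → WIN!
col 5: drop X → no win
col 6: drop X → no win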